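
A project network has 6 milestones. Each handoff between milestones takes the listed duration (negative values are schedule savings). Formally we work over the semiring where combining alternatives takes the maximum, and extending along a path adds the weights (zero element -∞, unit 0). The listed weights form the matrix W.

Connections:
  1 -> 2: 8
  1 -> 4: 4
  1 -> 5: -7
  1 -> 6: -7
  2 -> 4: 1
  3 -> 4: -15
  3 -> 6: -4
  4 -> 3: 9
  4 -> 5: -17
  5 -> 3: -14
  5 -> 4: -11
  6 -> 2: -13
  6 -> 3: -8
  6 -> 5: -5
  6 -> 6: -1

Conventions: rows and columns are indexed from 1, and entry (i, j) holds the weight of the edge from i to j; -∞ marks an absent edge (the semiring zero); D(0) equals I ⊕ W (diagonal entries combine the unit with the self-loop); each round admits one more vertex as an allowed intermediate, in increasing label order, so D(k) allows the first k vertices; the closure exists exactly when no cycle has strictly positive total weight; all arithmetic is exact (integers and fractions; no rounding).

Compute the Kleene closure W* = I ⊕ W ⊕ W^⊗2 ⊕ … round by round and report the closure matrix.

D(0):
  [0, 8, -∞, 4, -7, -7]
  [-∞, 0, -∞, 1, -∞, -∞]
  [-∞, -∞, 0, -15, -∞, -4]
  [-∞, -∞, 9, 0, -17, -∞]
  [-∞, -∞, -14, -11, 0, -∞]
  [-∞, -13, -8, -∞, -5, 0]
D(1):
  [0, 8, -∞, 4, -7, -7]
  [-∞, 0, -∞, 1, -∞, -∞]
  [-∞, -∞, 0, -15, -∞, -4]
  [-∞, -∞, 9, 0, -17, -∞]
  [-∞, -∞, -14, -11, 0, -∞]
  [-∞, -13, -8, -∞, -5, 0]
D(2):
  [0, 8, -∞, 9, -7, -7]
  [-∞, 0, -∞, 1, -∞, -∞]
  [-∞, -∞, 0, -15, -∞, -4]
  [-∞, -∞, 9, 0, -17, -∞]
  [-∞, -∞, -14, -11, 0, -∞]
  [-∞, -13, -8, -12, -5, 0]
D(3):
  [0, 8, -∞, 9, -7, -7]
  [-∞, 0, -∞, 1, -∞, -∞]
  [-∞, -∞, 0, -15, -∞, -4]
  [-∞, -∞, 9, 0, -17, 5]
  [-∞, -∞, -14, -11, 0, -18]
  [-∞, -13, -8, -12, -5, 0]
D(4):
  [0, 8, 18, 9, -7, 14]
  [-∞, 0, 10, 1, -16, 6]
  [-∞, -∞, 0, -15, -32, -4]
  [-∞, -∞, 9, 0, -17, 5]
  [-∞, -∞, -2, -11, 0, -6]
  [-∞, -13, -3, -12, -5, 0]
D(5):
  [0, 8, 18, 9, -7, 14]
  [-∞, 0, 10, 1, -16, 6]
  [-∞, -∞, 0, -15, -32, -4]
  [-∞, -∞, 9, 0, -17, 5]
  [-∞, -∞, -2, -11, 0, -6]
  [-∞, -13, -3, -12, -5, 0]
D(6):
  [0, 8, 18, 9, 9, 14]
  [-∞, 0, 10, 1, 1, 6]
  [-∞, -17, 0, -15, -9, -4]
  [-∞, -8, 9, 0, 0, 5]
  [-∞, -19, -2, -11, 0, -6]
  [-∞, -13, -3, -12, -5, 0]
Answer: W* = [[0, 8, 18, 9, 9, 14], [-∞, 0, 10, 1, 1, 6], [-∞, -17, 0, -15, -9, -4], [-∞, -8, 9, 0, 0, 5], [-∞, -19, -2, -11, 0, -6], [-∞, -13, -3, -12, -5, 0]]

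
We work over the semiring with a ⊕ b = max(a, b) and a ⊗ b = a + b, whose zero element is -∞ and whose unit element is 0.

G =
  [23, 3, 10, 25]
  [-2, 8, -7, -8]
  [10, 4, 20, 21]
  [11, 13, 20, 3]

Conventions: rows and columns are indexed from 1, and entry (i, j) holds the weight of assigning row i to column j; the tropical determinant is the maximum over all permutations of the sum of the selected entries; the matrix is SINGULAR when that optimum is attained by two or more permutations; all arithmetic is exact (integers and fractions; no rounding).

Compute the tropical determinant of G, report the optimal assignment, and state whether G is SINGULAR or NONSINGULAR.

σ = (1, 2, 3, 4): 23 + 8 + 20 + 3 = 54
σ = (1, 2, 4, 3): 23 + 8 + 21 + 20 = 72
σ = (1, 3, 2, 4): 23 + (-7) + 4 + 3 = 23
σ = (1, 3, 4, 2): 23 + (-7) + 21 + 13 = 50
σ = (1, 4, 2, 3): 23 + (-8) + 4 + 20 = 39
σ = (1, 4, 3, 2): 23 + (-8) + 20 + 13 = 48
σ = (2, 1, 3, 4): 3 + (-2) + 20 + 3 = 24
σ = (2, 1, 4, 3): 3 + (-2) + 21 + 20 = 42
σ = (2, 3, 1, 4): 3 + (-7) + 10 + 3 = 9
σ = (2, 3, 4, 1): 3 + (-7) + 21 + 11 = 28
σ = (2, 4, 1, 3): 3 + (-8) + 10 + 20 = 25
σ = (2, 4, 3, 1): 3 + (-8) + 20 + 11 = 26
σ = (3, 1, 2, 4): 10 + (-2) + 4 + 3 = 15
σ = (3, 1, 4, 2): 10 + (-2) + 21 + 13 = 42
σ = (3, 2, 1, 4): 10 + 8 + 10 + 3 = 31
σ = (3, 2, 4, 1): 10 + 8 + 21 + 11 = 50
σ = (3, 4, 1, 2): 10 + (-8) + 10 + 13 = 25
σ = (3, 4, 2, 1): 10 + (-8) + 4 + 11 = 17
σ = (4, 1, 2, 3): 25 + (-2) + 4 + 20 = 47
σ = (4, 1, 3, 2): 25 + (-2) + 20 + 13 = 56
σ = (4, 2, 1, 3): 25 + 8 + 10 + 20 = 63
σ = (4, 2, 3, 1): 25 + 8 + 20 + 11 = 64
σ = (4, 3, 1, 2): 25 + (-7) + 10 + 13 = 41
σ = (4, 3, 2, 1): 25 + (-7) + 4 + 11 = 33
Optimal value attained by: σ = (1, 2, 4, 3).
Answer: det⊕(G) = 72; verdict: NONSINGULAR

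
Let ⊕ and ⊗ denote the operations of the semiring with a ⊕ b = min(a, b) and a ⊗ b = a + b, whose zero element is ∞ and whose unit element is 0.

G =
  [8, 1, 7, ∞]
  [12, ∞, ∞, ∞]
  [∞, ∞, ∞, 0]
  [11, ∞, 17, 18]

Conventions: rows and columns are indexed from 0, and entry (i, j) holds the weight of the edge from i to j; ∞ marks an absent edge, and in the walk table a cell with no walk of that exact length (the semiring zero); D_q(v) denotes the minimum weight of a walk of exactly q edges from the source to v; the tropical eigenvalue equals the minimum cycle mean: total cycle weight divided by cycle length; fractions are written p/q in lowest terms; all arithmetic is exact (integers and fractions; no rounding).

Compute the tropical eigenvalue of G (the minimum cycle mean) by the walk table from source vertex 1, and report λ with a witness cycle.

q=0: [∞, 0, ∞, ∞]
q=1: [12, ∞, ∞, ∞]
q=2: [20, 13, 19, ∞]
q=3: [25, 21, 27, 19]
q=4: [30, 26, 32, 27]
Optimal cycle mean attained by: cycle 0->2->3->0, total 7 + 0 + 11, length 3.
Answer: λ = 6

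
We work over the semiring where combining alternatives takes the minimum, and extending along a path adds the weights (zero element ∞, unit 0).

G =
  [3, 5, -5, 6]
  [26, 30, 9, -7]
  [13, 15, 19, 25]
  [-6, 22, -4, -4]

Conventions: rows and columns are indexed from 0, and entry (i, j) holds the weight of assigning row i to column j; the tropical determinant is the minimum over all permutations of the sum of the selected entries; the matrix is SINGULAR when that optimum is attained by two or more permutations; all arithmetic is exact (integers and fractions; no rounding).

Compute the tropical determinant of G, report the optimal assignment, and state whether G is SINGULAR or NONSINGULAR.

σ = (0, 1, 2, 3): 3 + 30 + 19 + (-4) = 48
σ = (0, 1, 3, 2): 3 + 30 + 25 + (-4) = 54
σ = (0, 2, 1, 3): 3 + 9 + 15 + (-4) = 23
σ = (0, 2, 3, 1): 3 + 9 + 25 + 22 = 59
σ = (0, 3, 1, 2): 3 + (-7) + 15 + (-4) = 7
σ = (0, 3, 2, 1): 3 + (-7) + 19 + 22 = 37
σ = (1, 0, 2, 3): 5 + 26 + 19 + (-4) = 46
σ = (1, 0, 3, 2): 5 + 26 + 25 + (-4) = 52
σ = (1, 2, 0, 3): 5 + 9 + 13 + (-4) = 23
σ = (1, 2, 3, 0): 5 + 9 + 25 + (-6) = 33
σ = (1, 3, 0, 2): 5 + (-7) + 13 + (-4) = 7
σ = (1, 3, 2, 0): 5 + (-7) + 19 + (-6) = 11
σ = (2, 0, 1, 3): (-5) + 26 + 15 + (-4) = 32
σ = (2, 0, 3, 1): (-5) + 26 + 25 + 22 = 68
σ = (2, 1, 0, 3): (-5) + 30 + 13 + (-4) = 34
σ = (2, 1, 3, 0): (-5) + 30 + 25 + (-6) = 44
σ = (2, 3, 0, 1): (-5) + (-7) + 13 + 22 = 23
σ = (2, 3, 1, 0): (-5) + (-7) + 15 + (-6) = -3
σ = (3, 0, 1, 2): 6 + 26 + 15 + (-4) = 43
σ = (3, 0, 2, 1): 6 + 26 + 19 + 22 = 73
σ = (3, 1, 0, 2): 6 + 30 + 13 + (-4) = 45
σ = (3, 1, 2, 0): 6 + 30 + 19 + (-6) = 49
σ = (3, 2, 0, 1): 6 + 9 + 13 + 22 = 50
σ = (3, 2, 1, 0): 6 + 9 + 15 + (-6) = 24
Optimal value attained by: σ = (2, 3, 1, 0).
Answer: det⊕(G) = -3; verdict: NONSINGULAR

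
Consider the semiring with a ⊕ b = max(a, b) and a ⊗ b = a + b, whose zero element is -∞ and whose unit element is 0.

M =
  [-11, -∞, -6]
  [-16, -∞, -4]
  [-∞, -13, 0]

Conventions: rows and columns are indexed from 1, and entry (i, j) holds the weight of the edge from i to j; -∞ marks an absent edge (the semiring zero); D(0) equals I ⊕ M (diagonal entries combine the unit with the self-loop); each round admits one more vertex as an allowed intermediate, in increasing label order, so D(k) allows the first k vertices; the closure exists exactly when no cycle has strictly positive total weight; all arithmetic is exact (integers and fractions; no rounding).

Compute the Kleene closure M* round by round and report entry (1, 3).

D(0):
  [0, -∞, -6]
  [-16, 0, -4]
  [-∞, -13, 0]
D(1):
  [0, -∞, -6]
  [-16, 0, -4]
  [-∞, -13, 0]
D(2):
  [0, -∞, -6]
  [-16, 0, -4]
  [-29, -13, 0]
D(3):
  [0, -19, -6]
  [-16, 0, -4]
  [-29, -13, 0]
Answer: M*[1][3] = -6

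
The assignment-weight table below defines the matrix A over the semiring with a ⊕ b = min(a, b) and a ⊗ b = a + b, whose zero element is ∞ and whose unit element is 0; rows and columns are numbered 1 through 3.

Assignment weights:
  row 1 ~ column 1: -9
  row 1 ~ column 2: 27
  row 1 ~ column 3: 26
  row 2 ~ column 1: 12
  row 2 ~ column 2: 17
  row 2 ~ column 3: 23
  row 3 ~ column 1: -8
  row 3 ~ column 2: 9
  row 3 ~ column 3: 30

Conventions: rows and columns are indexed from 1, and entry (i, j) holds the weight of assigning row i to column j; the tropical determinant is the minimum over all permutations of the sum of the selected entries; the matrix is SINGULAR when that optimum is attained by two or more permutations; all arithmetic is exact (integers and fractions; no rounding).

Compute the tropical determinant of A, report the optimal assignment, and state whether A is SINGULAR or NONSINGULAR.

σ = (1, 2, 3): (-9) + 17 + 30 = 38
σ = (1, 3, 2): (-9) + 23 + 9 = 23
σ = (2, 1, 3): 27 + 12 + 30 = 69
σ = (2, 3, 1): 27 + 23 + (-8) = 42
σ = (3, 1, 2): 26 + 12 + 9 = 47
σ = (3, 2, 1): 26 + 17 + (-8) = 35
Optimal value attained by: σ = (1, 3, 2).
Answer: det⊕(A) = 23; verdict: NONSINGULAR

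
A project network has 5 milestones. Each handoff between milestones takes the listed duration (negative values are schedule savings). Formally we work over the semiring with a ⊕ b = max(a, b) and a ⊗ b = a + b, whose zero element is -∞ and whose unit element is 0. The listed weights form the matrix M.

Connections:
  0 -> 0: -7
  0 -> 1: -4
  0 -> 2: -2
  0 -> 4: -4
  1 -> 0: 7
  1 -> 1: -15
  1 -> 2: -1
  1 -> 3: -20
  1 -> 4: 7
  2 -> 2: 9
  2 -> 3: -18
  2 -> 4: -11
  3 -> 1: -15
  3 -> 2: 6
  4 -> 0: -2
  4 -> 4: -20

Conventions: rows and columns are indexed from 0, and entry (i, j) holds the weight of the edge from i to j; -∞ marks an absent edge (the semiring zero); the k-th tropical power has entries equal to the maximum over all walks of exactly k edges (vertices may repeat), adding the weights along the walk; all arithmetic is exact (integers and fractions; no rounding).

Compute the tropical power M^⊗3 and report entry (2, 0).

M^⊗2:
  [3, -11, 7, -20, 3]
  [5, 3, 8, -19, 3]
  [-13, -33, 18, -9, -2]
  [-8, -30, 15, -12, -5]
  [-9, -6, -4, -∞, -6]
M^⊗3:
  [1, -1, 16, -11, -1]
  [10, 1, 17, -10, 10]
  [-4, -17, 27, 0, 7]
  [-7, -12, 24, -3, 4]
  [1, -13, 5, -22, 1]
Key observation: the optimum is the walk 2->2->4->0, with weight 9 + (-11) + (-2) = -4.
Optimal value attained by: walk 2->2->4->0.
Answer: (M^⊗3)[2][0] = -4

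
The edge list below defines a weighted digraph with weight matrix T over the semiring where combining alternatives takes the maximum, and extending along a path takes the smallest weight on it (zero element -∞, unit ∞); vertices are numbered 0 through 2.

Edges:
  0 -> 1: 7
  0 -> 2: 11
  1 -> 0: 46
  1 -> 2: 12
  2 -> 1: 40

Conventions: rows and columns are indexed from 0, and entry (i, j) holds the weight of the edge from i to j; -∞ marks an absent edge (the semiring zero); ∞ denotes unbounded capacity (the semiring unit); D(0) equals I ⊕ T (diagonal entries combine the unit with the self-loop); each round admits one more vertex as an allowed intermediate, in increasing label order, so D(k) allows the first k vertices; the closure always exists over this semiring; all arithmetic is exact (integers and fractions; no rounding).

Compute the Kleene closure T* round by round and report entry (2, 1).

D(0):
  [∞, 7, 11]
  [46, ∞, 12]
  [-∞, 40, ∞]
D(1):
  [∞, 7, 11]
  [46, ∞, 12]
  [-∞, 40, ∞]
D(2):
  [∞, 7, 11]
  [46, ∞, 12]
  [40, 40, ∞]
D(3):
  [∞, 11, 11]
  [46, ∞, 12]
  [40, 40, ∞]
Answer: T*[2][1] = 40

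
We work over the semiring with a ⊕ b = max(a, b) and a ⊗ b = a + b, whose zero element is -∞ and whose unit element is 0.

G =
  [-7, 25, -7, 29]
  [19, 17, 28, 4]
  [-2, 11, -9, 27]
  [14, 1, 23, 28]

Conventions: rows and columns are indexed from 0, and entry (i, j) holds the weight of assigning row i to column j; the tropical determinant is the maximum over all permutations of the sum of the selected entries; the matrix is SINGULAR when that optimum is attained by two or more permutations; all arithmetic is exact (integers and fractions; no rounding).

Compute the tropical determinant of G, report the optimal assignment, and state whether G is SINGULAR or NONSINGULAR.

σ = (0, 1, 2, 3): (-7) + 17 + (-9) + 28 = 29
σ = (0, 1, 3, 2): (-7) + 17 + 27 + 23 = 60
σ = (0, 2, 1, 3): (-7) + 28 + 11 + 28 = 60
σ = (0, 2, 3, 1): (-7) + 28 + 27 + 1 = 49
σ = (0, 3, 1, 2): (-7) + 4 + 11 + 23 = 31
σ = (0, 3, 2, 1): (-7) + 4 + (-9) + 1 = -11
σ = (1, 0, 2, 3): 25 + 19 + (-9) + 28 = 63
σ = (1, 0, 3, 2): 25 + 19 + 27 + 23 = 94
σ = (1, 2, 0, 3): 25 + 28 + (-2) + 28 = 79
σ = (1, 2, 3, 0): 25 + 28 + 27 + 14 = 94
σ = (1, 3, 0, 2): 25 + 4 + (-2) + 23 = 50
σ = (1, 3, 2, 0): 25 + 4 + (-9) + 14 = 34
σ = (2, 0, 1, 3): (-7) + 19 + 11 + 28 = 51
σ = (2, 0, 3, 1): (-7) + 19 + 27 + 1 = 40
σ = (2, 1, 0, 3): (-7) + 17 + (-2) + 28 = 36
σ = (2, 1, 3, 0): (-7) + 17 + 27 + 14 = 51
σ = (2, 3, 0, 1): (-7) + 4 + (-2) + 1 = -4
σ = (2, 3, 1, 0): (-7) + 4 + 11 + 14 = 22
σ = (3, 0, 1, 2): 29 + 19 + 11 + 23 = 82
σ = (3, 0, 2, 1): 29 + 19 + (-9) + 1 = 40
σ = (3, 1, 0, 2): 29 + 17 + (-2) + 23 = 67
σ = (3, 1, 2, 0): 29 + 17 + (-9) + 14 = 51
σ = (3, 2, 0, 1): 29 + 28 + (-2) + 1 = 56
σ = (3, 2, 1, 0): 29 + 28 + 11 + 14 = 82
Optimal value attained by: σ = (1, 0, 3, 2).
Answer: det⊕(G) = 94; verdict: SINGULAR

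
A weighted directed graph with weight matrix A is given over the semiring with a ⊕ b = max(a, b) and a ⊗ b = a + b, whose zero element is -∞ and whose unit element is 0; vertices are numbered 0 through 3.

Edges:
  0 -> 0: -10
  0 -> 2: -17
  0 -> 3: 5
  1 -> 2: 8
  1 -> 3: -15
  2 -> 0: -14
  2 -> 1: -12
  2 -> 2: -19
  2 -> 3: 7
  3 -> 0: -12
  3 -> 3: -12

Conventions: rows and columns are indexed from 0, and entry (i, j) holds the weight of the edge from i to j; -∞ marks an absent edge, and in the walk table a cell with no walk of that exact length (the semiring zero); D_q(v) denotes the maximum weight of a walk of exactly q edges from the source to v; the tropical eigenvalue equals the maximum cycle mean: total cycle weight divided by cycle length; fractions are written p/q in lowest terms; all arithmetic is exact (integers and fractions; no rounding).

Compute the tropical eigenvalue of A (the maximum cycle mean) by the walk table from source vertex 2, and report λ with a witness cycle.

q=0: [-∞, -∞, 0, -∞]
q=1: [-14, -12, -19, 7]
q=2: [-5, -31, -4, -5]
q=3: [-15, -16, -22, 3]
q=4: [-9, -34, -8, -9]
Optimal cycle mean attained by: cycle 1->2->1, total 8 + (-12), length 2.
Answer: λ = -2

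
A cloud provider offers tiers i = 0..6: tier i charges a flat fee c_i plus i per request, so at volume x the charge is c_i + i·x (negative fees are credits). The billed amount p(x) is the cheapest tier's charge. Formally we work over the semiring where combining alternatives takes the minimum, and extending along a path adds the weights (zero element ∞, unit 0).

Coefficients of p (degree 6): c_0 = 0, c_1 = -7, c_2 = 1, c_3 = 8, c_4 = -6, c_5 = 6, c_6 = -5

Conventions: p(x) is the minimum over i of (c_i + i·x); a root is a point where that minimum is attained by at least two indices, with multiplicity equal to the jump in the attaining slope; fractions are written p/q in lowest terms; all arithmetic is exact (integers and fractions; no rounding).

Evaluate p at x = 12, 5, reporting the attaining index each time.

p(12) = min(0+0·12=0, -7+1·12=5, 1+2·12=25, 8+3·12=44, -6+4·12=42, 6+5·12=66, -5+6·12=67) = 0 (attained by i=0)
p(5) = min(0+0·5=0, -7+1·5=-2, 1+2·5=11, 8+3·5=23, -6+4·5=14, 6+5·5=31, -5+6·5=25) = -2 (attained by i=1)
Answer: p(12) = 0; p(5) = -2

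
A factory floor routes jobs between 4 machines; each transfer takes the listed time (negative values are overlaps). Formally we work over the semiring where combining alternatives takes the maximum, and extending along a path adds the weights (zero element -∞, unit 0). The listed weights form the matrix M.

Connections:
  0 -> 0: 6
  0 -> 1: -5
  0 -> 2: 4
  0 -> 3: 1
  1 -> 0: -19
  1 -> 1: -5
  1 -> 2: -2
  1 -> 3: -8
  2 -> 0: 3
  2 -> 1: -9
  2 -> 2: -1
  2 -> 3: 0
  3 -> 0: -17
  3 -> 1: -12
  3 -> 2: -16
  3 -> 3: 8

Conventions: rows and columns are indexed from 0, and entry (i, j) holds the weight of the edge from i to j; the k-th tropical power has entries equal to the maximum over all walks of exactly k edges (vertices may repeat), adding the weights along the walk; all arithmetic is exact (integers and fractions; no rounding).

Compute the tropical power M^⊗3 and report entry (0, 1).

M^⊗2:
  [12, 1, 10, 9]
  [1, -10, -3, 0]
  [9, -2, 7, 8]
  [-9, -4, -8, 16]
M^⊗3:
  [18, 7, 16, 17]
  [7, -4, 5, 8]
  [15, 4, 13, 16]
  [-1, 4, 0, 24]
Key observation: the optimum is the walk 0->0->0->1, with weight 6 + 6 + (-5) = 7.
Optimal value attained by: walk 0->0->0->1.
Answer: (M^⊗3)[0][1] = 7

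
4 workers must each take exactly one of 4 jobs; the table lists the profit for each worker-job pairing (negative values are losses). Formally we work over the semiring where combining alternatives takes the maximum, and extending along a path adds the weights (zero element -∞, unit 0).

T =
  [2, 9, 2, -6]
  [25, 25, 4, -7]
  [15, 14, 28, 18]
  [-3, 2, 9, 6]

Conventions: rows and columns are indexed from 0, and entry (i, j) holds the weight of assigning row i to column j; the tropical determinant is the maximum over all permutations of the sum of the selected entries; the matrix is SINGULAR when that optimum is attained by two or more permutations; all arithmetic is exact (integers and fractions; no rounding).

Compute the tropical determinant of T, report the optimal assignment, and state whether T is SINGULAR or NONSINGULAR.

σ = (0, 1, 2, 3): 2 + 25 + 28 + 6 = 61
σ = (0, 1, 3, 2): 2 + 25 + 18 + 9 = 54
σ = (0, 2, 1, 3): 2 + 4 + 14 + 6 = 26
σ = (0, 2, 3, 1): 2 + 4 + 18 + 2 = 26
σ = (0, 3, 1, 2): 2 + (-7) + 14 + 9 = 18
σ = (0, 3, 2, 1): 2 + (-7) + 28 + 2 = 25
σ = (1, 0, 2, 3): 9 + 25 + 28 + 6 = 68
σ = (1, 0, 3, 2): 9 + 25 + 18 + 9 = 61
σ = (1, 2, 0, 3): 9 + 4 + 15 + 6 = 34
σ = (1, 2, 3, 0): 9 + 4 + 18 + (-3) = 28
σ = (1, 3, 0, 2): 9 + (-7) + 15 + 9 = 26
σ = (1, 3, 2, 0): 9 + (-7) + 28 + (-3) = 27
σ = (2, 0, 1, 3): 2 + 25 + 14 + 6 = 47
σ = (2, 0, 3, 1): 2 + 25 + 18 + 2 = 47
σ = (2, 1, 0, 3): 2 + 25 + 15 + 6 = 48
σ = (2, 1, 3, 0): 2 + 25 + 18 + (-3) = 42
σ = (2, 3, 0, 1): 2 + (-7) + 15 + 2 = 12
σ = (2, 3, 1, 0): 2 + (-7) + 14 + (-3) = 6
σ = (3, 0, 1, 2): (-6) + 25 + 14 + 9 = 42
σ = (3, 0, 2, 1): (-6) + 25 + 28 + 2 = 49
σ = (3, 1, 0, 2): (-6) + 25 + 15 + 9 = 43
σ = (3, 1, 2, 0): (-6) + 25 + 28 + (-3) = 44
σ = (3, 2, 0, 1): (-6) + 4 + 15 + 2 = 15
σ = (3, 2, 1, 0): (-6) + 4 + 14 + (-3) = 9
Optimal value attained by: σ = (1, 0, 2, 3).
Answer: det⊕(T) = 68; verdict: NONSINGULAR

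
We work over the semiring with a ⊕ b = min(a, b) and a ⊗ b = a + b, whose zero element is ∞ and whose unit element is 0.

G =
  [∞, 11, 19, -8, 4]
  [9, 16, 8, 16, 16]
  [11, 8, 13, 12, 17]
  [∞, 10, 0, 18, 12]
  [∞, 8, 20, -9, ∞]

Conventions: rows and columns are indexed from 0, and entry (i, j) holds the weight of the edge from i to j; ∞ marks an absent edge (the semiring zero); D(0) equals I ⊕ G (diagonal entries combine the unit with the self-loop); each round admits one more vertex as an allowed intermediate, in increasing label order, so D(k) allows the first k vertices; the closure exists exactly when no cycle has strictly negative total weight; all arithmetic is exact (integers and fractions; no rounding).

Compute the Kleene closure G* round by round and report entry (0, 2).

D(0):
  [0, 11, 19, -8, 4]
  [9, 0, 8, 16, 16]
  [11, 8, 0, 12, 17]
  [∞, 10, 0, 0, 12]
  [∞, 8, 20, -9, 0]
D(1):
  [0, 11, 19, -8, 4]
  [9, 0, 8, 1, 13]
  [11, 8, 0, 3, 15]
  [∞, 10, 0, 0, 12]
  [∞, 8, 20, -9, 0]
D(2):
  [0, 11, 19, -8, 4]
  [9, 0, 8, 1, 13]
  [11, 8, 0, 3, 15]
  [19, 10, 0, 0, 12]
  [17, 8, 16, -9, 0]
D(3):
  [0, 11, 19, -8, 4]
  [9, 0, 8, 1, 13]
  [11, 8, 0, 3, 15]
  [11, 8, 0, 0, 12]
  [17, 8, 16, -9, 0]
D(4):
  [0, 0, -8, -8, 4]
  [9, 0, 1, 1, 13]
  [11, 8, 0, 3, 15]
  [11, 8, 0, 0, 12]
  [2, -1, -9, -9, 0]
D(5):
  [0, 0, -8, -8, 4]
  [9, 0, 1, 1, 13]
  [11, 8, 0, 3, 15]
  [11, 8, 0, 0, 12]
  [2, -1, -9, -9, 0]
Answer: G*[0][2] = -8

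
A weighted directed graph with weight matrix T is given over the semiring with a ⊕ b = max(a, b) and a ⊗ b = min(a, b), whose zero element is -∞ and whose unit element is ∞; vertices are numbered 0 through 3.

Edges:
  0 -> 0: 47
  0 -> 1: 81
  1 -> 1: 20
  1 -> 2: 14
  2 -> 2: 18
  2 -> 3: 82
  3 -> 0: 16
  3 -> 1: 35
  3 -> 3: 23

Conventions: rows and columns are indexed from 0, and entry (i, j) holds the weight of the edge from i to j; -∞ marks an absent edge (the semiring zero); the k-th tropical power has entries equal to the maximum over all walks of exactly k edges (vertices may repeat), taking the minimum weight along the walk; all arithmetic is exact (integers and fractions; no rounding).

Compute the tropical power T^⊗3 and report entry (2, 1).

T^⊗2:
  [47, 47, 14, -∞]
  [-∞, 20, 14, 14]
  [16, 35, 18, 23]
  [16, 23, 14, 23]
T^⊗3:
  [47, 47, 14, 14]
  [14, 20, 14, 14]
  [16, 23, 18, 23]
  [16, 23, 14, 23]
Key observation: the optimum is the walk 2->3->3->1, with weight 82 min 23 min 35 = 23.
Optimal value attained by: walk 2->3->3->1.
Answer: (T^⊗3)[2][1] = 23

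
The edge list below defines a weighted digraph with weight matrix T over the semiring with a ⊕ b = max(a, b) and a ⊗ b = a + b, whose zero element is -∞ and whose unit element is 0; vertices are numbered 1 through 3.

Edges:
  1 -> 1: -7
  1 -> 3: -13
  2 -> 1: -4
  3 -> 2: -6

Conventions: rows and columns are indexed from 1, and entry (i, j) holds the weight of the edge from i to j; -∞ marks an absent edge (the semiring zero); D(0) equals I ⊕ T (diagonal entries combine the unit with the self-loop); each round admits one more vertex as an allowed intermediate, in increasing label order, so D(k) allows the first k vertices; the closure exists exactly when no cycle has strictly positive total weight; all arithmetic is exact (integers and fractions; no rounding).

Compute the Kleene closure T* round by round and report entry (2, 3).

D(0):
  [0, -∞, -13]
  [-4, 0, -∞]
  [-∞, -6, 0]
D(1):
  [0, -∞, -13]
  [-4, 0, -17]
  [-∞, -6, 0]
D(2):
  [0, -∞, -13]
  [-4, 0, -17]
  [-10, -6, 0]
D(3):
  [0, -19, -13]
  [-4, 0, -17]
  [-10, -6, 0]
Answer: T*[2][3] = -17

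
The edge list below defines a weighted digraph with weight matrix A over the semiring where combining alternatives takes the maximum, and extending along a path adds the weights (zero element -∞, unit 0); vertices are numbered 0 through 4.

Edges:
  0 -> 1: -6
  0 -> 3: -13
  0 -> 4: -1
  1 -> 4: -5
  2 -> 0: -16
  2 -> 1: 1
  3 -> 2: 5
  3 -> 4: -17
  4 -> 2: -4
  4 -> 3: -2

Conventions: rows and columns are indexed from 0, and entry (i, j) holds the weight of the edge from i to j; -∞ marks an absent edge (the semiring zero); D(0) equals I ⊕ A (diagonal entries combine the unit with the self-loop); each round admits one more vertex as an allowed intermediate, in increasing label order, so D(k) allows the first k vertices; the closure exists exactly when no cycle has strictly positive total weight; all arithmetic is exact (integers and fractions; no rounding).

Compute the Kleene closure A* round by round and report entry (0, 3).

D(0):
  [0, -6, -∞, -13, -1]
  [-∞, 0, -∞, -∞, -5]
  [-16, 1, 0, -∞, -∞]
  [-∞, -∞, 5, 0, -17]
  [-∞, -∞, -4, -2, 0]
D(1):
  [0, -6, -∞, -13, -1]
  [-∞, 0, -∞, -∞, -5]
  [-16, 1, 0, -29, -17]
  [-∞, -∞, 5, 0, -17]
  [-∞, -∞, -4, -2, 0]
D(2):
  [0, -6, -∞, -13, -1]
  [-∞, 0, -∞, -∞, -5]
  [-16, 1, 0, -29, -4]
  [-∞, -∞, 5, 0, -17]
  [-∞, -∞, -4, -2, 0]
D(3):
  [0, -6, -∞, -13, -1]
  [-∞, 0, -∞, -∞, -5]
  [-16, 1, 0, -29, -4]
  [-11, 6, 5, 0, 1]
  [-20, -3, -4, -2, 0]
D(4):
  [0, -6, -8, -13, -1]
  [-∞, 0, -∞, -∞, -5]
  [-16, 1, 0, -29, -4]
  [-11, 6, 5, 0, 1]
  [-13, 4, 3, -2, 0]
D(5):
  [0, 3, 2, -3, -1]
  [-18, 0, -2, -7, -5]
  [-16, 1, 0, -6, -4]
  [-11, 6, 5, 0, 1]
  [-13, 4, 3, -2, 0]
Answer: A*[0][3] = -3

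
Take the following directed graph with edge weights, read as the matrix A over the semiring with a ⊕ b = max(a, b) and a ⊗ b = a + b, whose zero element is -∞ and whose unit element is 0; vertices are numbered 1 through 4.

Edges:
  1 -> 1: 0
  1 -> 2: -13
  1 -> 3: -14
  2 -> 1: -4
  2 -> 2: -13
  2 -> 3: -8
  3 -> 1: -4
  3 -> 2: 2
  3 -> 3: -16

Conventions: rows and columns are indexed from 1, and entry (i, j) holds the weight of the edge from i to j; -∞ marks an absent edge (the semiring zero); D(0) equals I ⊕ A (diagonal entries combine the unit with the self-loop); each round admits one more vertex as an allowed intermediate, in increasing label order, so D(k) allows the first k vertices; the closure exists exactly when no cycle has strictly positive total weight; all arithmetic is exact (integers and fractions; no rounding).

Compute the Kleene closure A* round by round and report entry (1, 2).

D(0):
  [0, -13, -14, -∞]
  [-4, 0, -8, -∞]
  [-4, 2, 0, -∞]
  [-∞, -∞, -∞, 0]
D(1):
  [0, -13, -14, -∞]
  [-4, 0, -8, -∞]
  [-4, 2, 0, -∞]
  [-∞, -∞, -∞, 0]
D(2):
  [0, -13, -14, -∞]
  [-4, 0, -8, -∞]
  [-2, 2, 0, -∞]
  [-∞, -∞, -∞, 0]
D(3):
  [0, -12, -14, -∞]
  [-4, 0, -8, -∞]
  [-2, 2, 0, -∞]
  [-∞, -∞, -∞, 0]
D(4):
  [0, -12, -14, -∞]
  [-4, 0, -8, -∞]
  [-2, 2, 0, -∞]
  [-∞, -∞, -∞, 0]
Answer: A*[1][2] = -12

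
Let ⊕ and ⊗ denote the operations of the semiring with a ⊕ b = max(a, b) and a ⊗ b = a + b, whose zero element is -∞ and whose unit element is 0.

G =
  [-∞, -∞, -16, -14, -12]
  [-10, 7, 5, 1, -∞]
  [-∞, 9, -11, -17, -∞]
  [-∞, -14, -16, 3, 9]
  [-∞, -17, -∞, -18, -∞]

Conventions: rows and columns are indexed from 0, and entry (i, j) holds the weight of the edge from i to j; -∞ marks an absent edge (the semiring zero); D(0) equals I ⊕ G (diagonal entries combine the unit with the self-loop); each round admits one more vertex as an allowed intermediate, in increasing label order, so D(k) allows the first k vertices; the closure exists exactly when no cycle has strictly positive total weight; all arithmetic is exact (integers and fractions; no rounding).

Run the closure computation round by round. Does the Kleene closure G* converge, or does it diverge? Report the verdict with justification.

Detection: at round 0, diagonal entry (1, 1) turns strictly positive.
Key observation: the cycle 1->1 has total weight 7, which is strictly positive.
Answer: DIVERGES — positive cycle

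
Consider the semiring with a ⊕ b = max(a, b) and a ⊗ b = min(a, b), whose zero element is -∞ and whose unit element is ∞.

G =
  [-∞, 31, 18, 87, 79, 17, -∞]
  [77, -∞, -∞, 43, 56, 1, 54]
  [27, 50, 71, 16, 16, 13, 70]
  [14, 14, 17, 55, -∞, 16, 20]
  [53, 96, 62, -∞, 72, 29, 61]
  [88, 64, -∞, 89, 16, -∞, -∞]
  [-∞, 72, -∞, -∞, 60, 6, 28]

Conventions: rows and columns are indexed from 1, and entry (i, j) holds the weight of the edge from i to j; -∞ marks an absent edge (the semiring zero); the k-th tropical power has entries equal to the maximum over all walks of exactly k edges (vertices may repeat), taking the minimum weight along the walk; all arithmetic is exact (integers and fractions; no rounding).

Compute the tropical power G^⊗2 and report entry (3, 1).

G^⊗2:
  [53, 79, 62, 55, 72, 29, 61]
  [53, 56, 56, 77, 77, 29, 56]
  [50, 70, 71, 43, 60, 17, 70]
  [17, 20, 17, 55, 20, 16, 20]
  [77, 72, 62, 53, 72, 29, 62]
  [64, 31, 18, 87, 79, 17, 54]
  [72, 60, 60, 43, 60, 29, 60]
Key observation: the optimum is the walk 3->2->1, with weight 50 min 77 = 50.
Optimal value attained by: walk 3->2->1.
Answer: (G^⊗2)[3][1] = 50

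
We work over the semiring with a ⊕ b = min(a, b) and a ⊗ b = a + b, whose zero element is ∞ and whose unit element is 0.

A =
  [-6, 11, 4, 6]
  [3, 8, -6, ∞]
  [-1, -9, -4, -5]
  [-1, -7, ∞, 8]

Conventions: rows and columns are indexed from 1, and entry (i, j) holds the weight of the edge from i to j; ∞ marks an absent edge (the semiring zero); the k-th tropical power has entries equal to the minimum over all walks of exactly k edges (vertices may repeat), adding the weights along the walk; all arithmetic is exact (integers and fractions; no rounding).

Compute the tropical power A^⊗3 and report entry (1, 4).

A^⊗2:
  [-12, -5, -2, -1]
  [-7, -15, -10, -11]
  [-7, -13, -15, -9]
  [-7, 1, -13, 5]
A^⊗3:
  [-18, -11, -11, -7]
  [-13, -19, -21, -15]
  [-16, -24, -19, -20]
  [-14, -22, -17, -18]
Key observation: the optimum is the walk 1->1->3->4, with weight (-6) + 4 + (-5) = -7.
Optimal value attained by: walk 1->1->3->4.
Answer: (A^⊗3)[1][4] = -7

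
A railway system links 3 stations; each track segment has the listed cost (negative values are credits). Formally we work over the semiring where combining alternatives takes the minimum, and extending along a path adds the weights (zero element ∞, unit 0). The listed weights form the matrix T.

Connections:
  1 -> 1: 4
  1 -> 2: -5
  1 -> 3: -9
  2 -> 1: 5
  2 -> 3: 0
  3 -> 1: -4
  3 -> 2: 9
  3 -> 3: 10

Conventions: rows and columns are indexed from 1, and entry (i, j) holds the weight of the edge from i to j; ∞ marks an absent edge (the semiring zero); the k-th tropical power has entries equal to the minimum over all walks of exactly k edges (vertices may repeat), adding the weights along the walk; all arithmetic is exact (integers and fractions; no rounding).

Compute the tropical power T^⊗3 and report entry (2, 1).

T^⊗2:
  [-13, -1, -5]
  [-4, 0, -4]
  [0, -9, -13]
T^⊗3:
  [-9, -18, -22]
  [-8, -9, -13]
  [-17, -5, -9]
Key observation: the optimum is the walk 2->1->3->1, with weight 5 + (-9) + (-4) = -8.
Optimal value attained by: walk 2->1->3->1.
Answer: (T^⊗3)[2][1] = -8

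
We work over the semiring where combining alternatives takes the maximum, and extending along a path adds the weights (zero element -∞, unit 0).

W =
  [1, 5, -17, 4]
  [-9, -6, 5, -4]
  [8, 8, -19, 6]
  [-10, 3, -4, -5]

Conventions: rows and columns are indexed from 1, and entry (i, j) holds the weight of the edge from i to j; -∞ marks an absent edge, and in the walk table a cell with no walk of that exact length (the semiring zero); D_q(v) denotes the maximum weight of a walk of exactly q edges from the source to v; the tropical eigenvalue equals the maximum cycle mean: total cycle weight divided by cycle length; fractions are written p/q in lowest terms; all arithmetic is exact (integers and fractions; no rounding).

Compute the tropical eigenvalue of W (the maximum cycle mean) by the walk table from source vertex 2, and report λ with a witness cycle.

q=0: [-∞, 0, -∞, -∞]
q=1: [-9, -6, 5, -4]
q=2: [13, 13, -1, 11]
q=3: [14, 18, 18, 17]
q=4: [26, 26, 23, 24]
Optimal cycle mean attained by: cycle 2->3->2, total 5 + 8, length 2.
Answer: λ = 13/2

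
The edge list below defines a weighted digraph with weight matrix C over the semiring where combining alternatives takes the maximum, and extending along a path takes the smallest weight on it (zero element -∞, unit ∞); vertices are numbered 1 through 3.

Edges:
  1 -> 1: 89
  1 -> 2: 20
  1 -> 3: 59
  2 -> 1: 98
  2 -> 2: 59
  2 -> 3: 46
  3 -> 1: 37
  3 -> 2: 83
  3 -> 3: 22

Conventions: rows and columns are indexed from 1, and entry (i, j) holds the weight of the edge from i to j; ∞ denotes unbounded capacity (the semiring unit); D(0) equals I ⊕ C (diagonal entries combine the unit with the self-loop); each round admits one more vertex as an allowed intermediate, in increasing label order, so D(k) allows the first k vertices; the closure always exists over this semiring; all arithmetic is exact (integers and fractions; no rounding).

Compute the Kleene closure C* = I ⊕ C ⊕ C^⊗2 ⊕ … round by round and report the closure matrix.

D(0):
  [∞, 20, 59]
  [98, ∞, 46]
  [37, 83, ∞]
D(1):
  [∞, 20, 59]
  [98, ∞, 59]
  [37, 83, ∞]
D(2):
  [∞, 20, 59]
  [98, ∞, 59]
  [83, 83, ∞]
D(3):
  [∞, 59, 59]
  [98, ∞, 59]
  [83, 83, ∞]
Answer: C* = [[∞, 59, 59], [98, ∞, 59], [83, 83, ∞]]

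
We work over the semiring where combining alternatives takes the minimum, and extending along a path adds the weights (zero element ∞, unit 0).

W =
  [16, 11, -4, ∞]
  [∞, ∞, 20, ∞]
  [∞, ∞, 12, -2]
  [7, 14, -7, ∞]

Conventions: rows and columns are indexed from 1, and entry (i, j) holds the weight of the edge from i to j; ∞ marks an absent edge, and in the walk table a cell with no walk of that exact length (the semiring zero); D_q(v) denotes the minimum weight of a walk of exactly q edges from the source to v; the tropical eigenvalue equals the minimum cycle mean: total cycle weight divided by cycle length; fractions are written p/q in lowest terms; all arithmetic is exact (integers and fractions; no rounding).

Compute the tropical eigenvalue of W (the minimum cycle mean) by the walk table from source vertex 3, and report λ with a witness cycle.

q=0: [∞, ∞, 0, ∞]
q=1: [∞, ∞, 12, -2]
q=2: [5, 12, -9, 10]
q=3: [17, 16, 1, -11]
q=4: [-4, 3, -18, -1]
Optimal cycle mean attained by: cycle 3->4->3, total (-2) + (-7), length 2.
Answer: λ = -9/2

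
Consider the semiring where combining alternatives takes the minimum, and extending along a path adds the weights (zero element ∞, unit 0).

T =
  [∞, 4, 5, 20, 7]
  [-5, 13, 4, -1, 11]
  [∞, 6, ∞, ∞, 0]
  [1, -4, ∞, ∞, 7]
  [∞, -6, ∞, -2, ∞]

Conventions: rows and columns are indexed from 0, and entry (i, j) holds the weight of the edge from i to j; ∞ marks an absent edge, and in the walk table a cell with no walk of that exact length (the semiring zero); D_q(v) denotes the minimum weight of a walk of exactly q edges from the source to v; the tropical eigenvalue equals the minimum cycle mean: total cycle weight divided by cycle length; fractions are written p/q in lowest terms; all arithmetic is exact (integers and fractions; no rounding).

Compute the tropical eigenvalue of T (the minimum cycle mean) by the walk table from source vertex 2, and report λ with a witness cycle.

q=0: [∞, ∞, 0, ∞, ∞]
q=1: [∞, 6, ∞, ∞, 0]
q=2: [1, -6, 10, -2, 17]
q=3: [-11, -6, -2, -7, 5]
q=4: [-11, -11, -6, -7, -4]
q=5: [-16, -11, -7, -12, -6]
Optimal cycle mean attained by: cycle 1->3->1, total (-1) + (-4), length 2.
Answer: λ = -5/2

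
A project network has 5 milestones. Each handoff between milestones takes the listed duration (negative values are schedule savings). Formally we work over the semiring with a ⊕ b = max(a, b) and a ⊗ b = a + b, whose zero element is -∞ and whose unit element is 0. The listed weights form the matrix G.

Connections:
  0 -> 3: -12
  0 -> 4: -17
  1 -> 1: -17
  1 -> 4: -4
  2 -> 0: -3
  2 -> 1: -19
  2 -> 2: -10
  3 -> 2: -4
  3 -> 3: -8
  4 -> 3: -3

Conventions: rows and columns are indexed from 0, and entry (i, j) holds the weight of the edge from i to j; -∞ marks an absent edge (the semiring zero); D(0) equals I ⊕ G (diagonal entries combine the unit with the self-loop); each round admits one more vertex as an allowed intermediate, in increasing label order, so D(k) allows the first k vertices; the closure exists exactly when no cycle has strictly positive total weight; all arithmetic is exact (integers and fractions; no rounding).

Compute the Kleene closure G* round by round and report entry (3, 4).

D(0):
  [0, -∞, -∞, -12, -17]
  [-∞, 0, -∞, -∞, -4]
  [-3, -19, 0, -∞, -∞]
  [-∞, -∞, -4, 0, -∞]
  [-∞, -∞, -∞, -3, 0]
D(1):
  [0, -∞, -∞, -12, -17]
  [-∞, 0, -∞, -∞, -4]
  [-3, -19, 0, -15, -20]
  [-∞, -∞, -4, 0, -∞]
  [-∞, -∞, -∞, -3, 0]
D(2):
  [0, -∞, -∞, -12, -17]
  [-∞, 0, -∞, -∞, -4]
  [-3, -19, 0, -15, -20]
  [-∞, -∞, -4, 0, -∞]
  [-∞, -∞, -∞, -3, 0]
D(3):
  [0, -∞, -∞, -12, -17]
  [-∞, 0, -∞, -∞, -4]
  [-3, -19, 0, -15, -20]
  [-7, -23, -4, 0, -24]
  [-∞, -∞, -∞, -3, 0]
D(4):
  [0, -35, -16, -12, -17]
  [-∞, 0, -∞, -∞, -4]
  [-3, -19, 0, -15, -20]
  [-7, -23, -4, 0, -24]
  [-10, -26, -7, -3, 0]
D(5):
  [0, -35, -16, -12, -17]
  [-14, 0, -11, -7, -4]
  [-3, -19, 0, -15, -20]
  [-7, -23, -4, 0, -24]
  [-10, -26, -7, -3, 0]
Answer: G*[3][4] = -24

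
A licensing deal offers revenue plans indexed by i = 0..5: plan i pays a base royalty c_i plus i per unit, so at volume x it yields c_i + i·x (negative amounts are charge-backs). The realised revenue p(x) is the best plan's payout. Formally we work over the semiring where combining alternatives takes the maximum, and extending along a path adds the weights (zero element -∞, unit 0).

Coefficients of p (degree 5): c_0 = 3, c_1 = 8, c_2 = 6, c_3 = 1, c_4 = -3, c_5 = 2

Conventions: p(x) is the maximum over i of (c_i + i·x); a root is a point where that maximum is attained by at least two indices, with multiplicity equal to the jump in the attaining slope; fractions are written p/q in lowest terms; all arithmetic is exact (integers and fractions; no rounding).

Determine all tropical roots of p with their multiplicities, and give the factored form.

hull edge (i=0, c=3) to (i=1, c=8): slope 5, span 1
hull edge (i=1, c=8) to (i=5, c=2): slope -3/2, span 4
Factored form: p(x) = 2 ⊗ (x ⊕ (-5)) ⊗ (x ⊕ 3/2) ⊗ (x ⊕ 3/2) ⊗ (x ⊕ 3/2) ⊗ (x ⊕ 3/2)
Answer: roots = -5 (mult 1), 3/2 (mult 4)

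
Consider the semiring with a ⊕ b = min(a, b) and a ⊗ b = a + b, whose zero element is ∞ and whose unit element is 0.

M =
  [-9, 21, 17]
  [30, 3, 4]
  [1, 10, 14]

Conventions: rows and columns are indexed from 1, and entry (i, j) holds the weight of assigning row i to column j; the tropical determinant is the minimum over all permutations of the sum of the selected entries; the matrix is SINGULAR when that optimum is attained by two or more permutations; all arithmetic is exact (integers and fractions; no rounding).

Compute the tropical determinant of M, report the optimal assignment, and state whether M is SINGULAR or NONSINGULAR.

σ = (1, 2, 3): (-9) + 3 + 14 = 8
σ = (1, 3, 2): (-9) + 4 + 10 = 5
σ = (2, 1, 3): 21 + 30 + 14 = 65
σ = (2, 3, 1): 21 + 4 + 1 = 26
σ = (3, 1, 2): 17 + 30 + 10 = 57
σ = (3, 2, 1): 17 + 3 + 1 = 21
Optimal value attained by: σ = (1, 3, 2).
Answer: det⊕(M) = 5; verdict: NONSINGULAR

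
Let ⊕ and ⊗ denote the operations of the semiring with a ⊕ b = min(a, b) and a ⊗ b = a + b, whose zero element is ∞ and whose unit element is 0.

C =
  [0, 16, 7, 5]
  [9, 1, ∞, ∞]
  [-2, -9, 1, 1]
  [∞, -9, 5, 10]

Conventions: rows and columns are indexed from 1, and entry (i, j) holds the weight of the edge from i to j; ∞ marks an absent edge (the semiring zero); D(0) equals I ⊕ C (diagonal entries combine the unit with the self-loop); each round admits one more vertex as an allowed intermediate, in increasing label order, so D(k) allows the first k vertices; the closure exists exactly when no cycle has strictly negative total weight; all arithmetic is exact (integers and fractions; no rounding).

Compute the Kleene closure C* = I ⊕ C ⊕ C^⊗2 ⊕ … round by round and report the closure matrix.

D(0):
  [0, 16, 7, 5]
  [9, 0, ∞, ∞]
  [-2, -9, 0, 1]
  [∞, -9, 5, 0]
D(1):
  [0, 16, 7, 5]
  [9, 0, 16, 14]
  [-2, -9, 0, 1]
  [∞, -9, 5, 0]
D(2):
  [0, 16, 7, 5]
  [9, 0, 16, 14]
  [-2, -9, 0, 1]
  [0, -9, 5, 0]
D(3):
  [0, -2, 7, 5]
  [9, 0, 16, 14]
  [-2, -9, 0, 1]
  [0, -9, 5, 0]
D(4):
  [0, -4, 7, 5]
  [9, 0, 16, 14]
  [-2, -9, 0, 1]
  [0, -9, 5, 0]
Answer: C* = [[0, -4, 7, 5], [9, 0, 16, 14], [-2, -9, 0, 1], [0, -9, 5, 0]]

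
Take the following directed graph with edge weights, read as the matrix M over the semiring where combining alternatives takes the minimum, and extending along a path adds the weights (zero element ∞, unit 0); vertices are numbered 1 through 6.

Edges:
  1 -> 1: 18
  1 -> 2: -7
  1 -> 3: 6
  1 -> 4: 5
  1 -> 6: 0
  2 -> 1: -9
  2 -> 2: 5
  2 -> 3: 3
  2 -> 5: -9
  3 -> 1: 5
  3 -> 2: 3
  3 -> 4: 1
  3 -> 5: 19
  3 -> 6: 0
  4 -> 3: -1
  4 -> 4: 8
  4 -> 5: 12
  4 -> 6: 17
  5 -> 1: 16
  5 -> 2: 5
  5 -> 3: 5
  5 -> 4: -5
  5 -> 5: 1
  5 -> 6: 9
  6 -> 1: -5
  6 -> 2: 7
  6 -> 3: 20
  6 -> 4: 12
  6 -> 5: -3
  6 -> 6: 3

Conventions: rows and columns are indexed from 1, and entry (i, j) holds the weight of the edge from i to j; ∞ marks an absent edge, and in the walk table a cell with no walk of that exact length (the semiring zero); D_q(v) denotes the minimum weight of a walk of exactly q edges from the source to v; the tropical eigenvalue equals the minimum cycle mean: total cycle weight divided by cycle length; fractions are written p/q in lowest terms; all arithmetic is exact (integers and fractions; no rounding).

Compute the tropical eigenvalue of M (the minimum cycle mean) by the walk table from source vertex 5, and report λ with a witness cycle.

q=0: [∞, ∞, ∞, ∞, 0, ∞]
q=1: [16, 5, 5, -5, 1, 9]
q=2: [-4, 6, -6, -4, -4, 5]
q=3: [-3, -11, -5, -9, -3, -6]
q=4: [-20, -10, -10, -8, -20, -5]
q=5: [-19, -27, -15, -25, -19, -20]
q=6: [-36, -26, -26, -24, -36, -19]
Optimal cycle mean attained by: cycle 1->2->1, total (-7) + (-9), length 2.
Answer: λ = -8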